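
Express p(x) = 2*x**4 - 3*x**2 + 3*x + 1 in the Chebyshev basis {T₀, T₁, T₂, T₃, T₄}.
(1/4)T₀ + (3)T₁ + (-1/2)T₂ + (1/4)T₄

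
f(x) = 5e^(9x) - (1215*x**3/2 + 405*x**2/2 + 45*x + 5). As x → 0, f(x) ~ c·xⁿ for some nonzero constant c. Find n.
4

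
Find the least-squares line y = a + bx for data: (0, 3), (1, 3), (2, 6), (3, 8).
a = 23/10, b = 9/5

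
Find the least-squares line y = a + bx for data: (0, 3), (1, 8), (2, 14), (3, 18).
a = 31/10, b = 51/10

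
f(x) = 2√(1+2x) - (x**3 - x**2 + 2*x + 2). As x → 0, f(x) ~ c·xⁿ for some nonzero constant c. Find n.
4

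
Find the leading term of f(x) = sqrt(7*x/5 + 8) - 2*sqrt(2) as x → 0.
7*sqrt(2)*x/40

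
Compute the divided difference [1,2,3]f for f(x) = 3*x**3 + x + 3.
18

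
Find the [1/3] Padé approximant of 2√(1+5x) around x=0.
(35*x/4 + 2)/(125*x**3/64 - 25*x**2/16 + 15*x/8 + 1)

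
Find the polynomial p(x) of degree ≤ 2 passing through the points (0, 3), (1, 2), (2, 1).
3 - x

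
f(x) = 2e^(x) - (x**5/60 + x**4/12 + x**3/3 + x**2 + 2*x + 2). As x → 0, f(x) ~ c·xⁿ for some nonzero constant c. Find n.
6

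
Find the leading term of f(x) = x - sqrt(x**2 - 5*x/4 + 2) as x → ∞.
5/8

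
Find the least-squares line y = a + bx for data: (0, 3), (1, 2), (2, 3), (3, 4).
a = 12/5, b = 2/5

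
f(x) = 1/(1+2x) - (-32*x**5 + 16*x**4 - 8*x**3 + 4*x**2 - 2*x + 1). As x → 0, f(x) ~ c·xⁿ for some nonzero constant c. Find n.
6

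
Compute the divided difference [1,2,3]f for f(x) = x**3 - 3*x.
6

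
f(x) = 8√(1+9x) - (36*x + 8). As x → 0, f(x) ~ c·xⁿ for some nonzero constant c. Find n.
2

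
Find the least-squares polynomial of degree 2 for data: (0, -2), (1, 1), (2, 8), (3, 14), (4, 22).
-81/35 + (247/70)x + (9/14)x²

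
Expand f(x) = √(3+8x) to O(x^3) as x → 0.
sqrt(3) + 4*sqrt(3)*x/3 - 8*sqrt(3)*x**2/9 + O(x**3)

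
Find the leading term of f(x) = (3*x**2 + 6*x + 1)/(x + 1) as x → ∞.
3*x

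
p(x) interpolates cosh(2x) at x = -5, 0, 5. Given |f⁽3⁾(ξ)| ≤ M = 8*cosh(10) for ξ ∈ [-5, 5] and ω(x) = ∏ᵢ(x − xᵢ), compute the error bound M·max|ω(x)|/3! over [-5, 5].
1000*sqrt(3)*cosh(10)/27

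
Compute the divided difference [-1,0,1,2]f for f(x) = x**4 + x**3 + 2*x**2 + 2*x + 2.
3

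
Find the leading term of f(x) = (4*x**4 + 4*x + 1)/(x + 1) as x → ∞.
4*x**3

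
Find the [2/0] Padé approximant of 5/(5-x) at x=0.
x**2/25 + x/5 + 1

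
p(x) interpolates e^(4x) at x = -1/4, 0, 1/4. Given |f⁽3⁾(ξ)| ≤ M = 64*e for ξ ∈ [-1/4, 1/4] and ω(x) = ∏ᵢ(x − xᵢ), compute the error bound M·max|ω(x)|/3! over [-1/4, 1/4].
sqrt(3)*e/27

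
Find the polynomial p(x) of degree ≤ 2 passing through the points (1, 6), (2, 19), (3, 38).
3*x**2 + 4*x - 1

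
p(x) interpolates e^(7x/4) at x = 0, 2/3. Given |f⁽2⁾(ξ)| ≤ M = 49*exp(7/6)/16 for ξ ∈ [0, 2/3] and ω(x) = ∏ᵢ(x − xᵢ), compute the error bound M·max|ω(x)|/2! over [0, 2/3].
49*exp(7/6)/288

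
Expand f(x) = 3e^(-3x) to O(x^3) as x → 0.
3 - 9*x + 27*x**2/2 + O(x**3)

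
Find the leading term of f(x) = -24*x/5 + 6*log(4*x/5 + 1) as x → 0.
-48*x**2/25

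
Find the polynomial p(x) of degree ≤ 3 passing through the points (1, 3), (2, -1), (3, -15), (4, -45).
-x**3 + x**2 + 3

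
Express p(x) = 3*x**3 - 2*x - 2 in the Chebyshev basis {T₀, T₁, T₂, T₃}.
(-2)T₀ + (1/4)T₁ + (3/4)T₃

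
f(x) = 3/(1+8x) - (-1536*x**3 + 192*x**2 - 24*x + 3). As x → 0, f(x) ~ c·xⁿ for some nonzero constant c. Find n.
4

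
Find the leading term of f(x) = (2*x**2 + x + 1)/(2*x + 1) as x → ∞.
x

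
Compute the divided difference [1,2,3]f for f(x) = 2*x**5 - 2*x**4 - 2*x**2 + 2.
128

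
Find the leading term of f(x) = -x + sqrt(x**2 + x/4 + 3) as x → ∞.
1/8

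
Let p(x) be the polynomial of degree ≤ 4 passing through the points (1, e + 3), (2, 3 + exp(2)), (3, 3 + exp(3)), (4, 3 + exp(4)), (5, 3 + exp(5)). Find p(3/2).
-35*exp(3)/64 - 5*exp(5)/128 + 35*e/128 + 3 + 35*exp(2)/32 + 7*exp(4)/32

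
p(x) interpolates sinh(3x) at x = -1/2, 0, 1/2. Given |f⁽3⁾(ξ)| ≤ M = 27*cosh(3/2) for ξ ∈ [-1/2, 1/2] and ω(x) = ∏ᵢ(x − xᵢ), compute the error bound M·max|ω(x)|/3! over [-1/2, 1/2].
sqrt(3)*cosh(3/2)/8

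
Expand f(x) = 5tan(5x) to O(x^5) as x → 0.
25*x + 625*x**3/3 + O(x**5)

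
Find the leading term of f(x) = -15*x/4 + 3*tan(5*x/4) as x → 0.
125*x**3/64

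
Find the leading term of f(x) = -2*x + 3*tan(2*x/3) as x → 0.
8*x**3/27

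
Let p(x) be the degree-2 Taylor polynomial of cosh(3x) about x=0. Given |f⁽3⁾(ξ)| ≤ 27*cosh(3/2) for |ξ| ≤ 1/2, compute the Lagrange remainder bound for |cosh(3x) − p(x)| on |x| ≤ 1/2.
9*cosh(3/2)/16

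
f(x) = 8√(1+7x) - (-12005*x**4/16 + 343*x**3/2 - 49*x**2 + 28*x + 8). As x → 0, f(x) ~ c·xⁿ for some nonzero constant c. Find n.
5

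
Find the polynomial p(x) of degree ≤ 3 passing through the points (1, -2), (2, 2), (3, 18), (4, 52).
x**3 - 3*x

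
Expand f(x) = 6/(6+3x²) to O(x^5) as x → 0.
1 - x**2/2 + x**4/4 + O(x**5)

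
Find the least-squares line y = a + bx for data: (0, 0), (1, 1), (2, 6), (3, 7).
a = -2/5, b = 13/5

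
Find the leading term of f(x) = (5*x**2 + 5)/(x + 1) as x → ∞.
5*x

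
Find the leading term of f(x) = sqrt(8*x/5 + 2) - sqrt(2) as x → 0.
2*sqrt(2)*x/5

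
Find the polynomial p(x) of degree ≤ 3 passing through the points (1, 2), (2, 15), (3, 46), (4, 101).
x**3 + 3*x**2 - 3*x + 1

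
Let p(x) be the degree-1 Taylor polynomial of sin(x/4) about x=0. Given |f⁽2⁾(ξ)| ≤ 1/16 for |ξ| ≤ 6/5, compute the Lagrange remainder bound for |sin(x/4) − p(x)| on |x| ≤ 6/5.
9/200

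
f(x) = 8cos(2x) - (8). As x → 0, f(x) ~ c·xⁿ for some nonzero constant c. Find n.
2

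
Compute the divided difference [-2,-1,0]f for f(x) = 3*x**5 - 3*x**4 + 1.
-66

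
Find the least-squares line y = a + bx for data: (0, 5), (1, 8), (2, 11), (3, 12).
a = 27/5, b = 12/5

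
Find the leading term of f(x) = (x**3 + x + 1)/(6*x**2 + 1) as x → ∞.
x/6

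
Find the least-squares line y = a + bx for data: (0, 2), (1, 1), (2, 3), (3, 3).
a = 3/2, b = 1/2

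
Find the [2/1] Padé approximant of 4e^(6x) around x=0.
(24*x**2 + 16*x + 4)/(1 - 2*x)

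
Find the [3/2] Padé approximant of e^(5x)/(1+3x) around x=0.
(6875*x**3/978 + 4425*x**2/652 + 660*x/163 + 1)/(-2485*x**2/652 + 334*x/163 + 1)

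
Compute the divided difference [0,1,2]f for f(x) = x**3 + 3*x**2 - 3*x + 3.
6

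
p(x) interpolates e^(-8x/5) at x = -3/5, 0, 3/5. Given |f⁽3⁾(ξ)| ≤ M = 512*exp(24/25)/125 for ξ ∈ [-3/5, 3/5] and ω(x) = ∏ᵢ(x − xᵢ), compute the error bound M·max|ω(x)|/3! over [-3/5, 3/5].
512*sqrt(3)*exp(24/25)/15625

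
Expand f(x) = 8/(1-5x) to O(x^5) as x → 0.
8 + 40*x + 200*x**2 + 1000*x**3 + 5000*x**4 + O(x**5)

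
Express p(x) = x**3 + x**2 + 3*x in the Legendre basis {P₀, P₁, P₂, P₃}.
(1/3)P₀ + (18/5)P₁ + (2/3)P₂ + (2/5)P₃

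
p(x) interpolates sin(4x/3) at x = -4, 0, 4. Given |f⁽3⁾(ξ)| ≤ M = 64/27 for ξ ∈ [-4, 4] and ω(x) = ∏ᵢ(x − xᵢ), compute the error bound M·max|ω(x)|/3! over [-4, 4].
4096*sqrt(3)/729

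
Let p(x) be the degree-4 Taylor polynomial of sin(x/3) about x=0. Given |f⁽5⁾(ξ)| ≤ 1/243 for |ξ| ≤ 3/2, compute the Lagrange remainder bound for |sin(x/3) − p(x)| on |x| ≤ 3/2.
1/3840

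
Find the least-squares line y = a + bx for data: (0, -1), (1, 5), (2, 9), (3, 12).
a = -1/5, b = 43/10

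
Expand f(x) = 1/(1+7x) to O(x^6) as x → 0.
1 - 7*x + 49*x**2 - 343*x**3 + 2401*x**4 - 16807*x**5 + O(x**6)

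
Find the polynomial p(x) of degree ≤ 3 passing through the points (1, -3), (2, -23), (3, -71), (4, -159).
-2*x**3 - 2*x**2 + 1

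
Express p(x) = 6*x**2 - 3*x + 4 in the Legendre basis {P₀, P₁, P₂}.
(6)P₀ + (-3)P₁ + (4)P₂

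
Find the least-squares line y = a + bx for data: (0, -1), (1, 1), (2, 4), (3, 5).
a = -9/10, b = 21/10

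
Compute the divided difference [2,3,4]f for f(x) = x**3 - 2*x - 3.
9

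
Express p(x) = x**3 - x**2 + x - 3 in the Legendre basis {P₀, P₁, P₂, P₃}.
(-10/3)P₀ + (8/5)P₁ + (-2/3)P₂ + (2/5)P₃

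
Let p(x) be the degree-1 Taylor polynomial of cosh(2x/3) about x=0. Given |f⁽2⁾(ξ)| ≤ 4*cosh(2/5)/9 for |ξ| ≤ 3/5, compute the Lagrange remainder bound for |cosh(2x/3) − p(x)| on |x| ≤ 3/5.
2*cosh(2/5)/25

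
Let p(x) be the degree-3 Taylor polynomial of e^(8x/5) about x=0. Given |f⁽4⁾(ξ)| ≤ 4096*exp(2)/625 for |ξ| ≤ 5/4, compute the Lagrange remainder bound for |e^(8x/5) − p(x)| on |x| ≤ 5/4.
2*exp(2)/3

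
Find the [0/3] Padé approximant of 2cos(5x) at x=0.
2/(25*x**2/2 + 1)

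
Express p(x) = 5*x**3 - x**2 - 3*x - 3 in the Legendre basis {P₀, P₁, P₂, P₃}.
(-10/3)P₀ + (-2/3)P₂ + (2)P₃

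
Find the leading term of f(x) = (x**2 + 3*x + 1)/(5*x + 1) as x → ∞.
x/5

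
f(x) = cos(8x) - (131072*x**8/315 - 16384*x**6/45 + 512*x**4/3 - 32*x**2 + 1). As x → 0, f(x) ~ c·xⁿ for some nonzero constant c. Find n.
10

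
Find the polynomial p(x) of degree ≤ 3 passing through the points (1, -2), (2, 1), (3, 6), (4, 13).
x**2 - 3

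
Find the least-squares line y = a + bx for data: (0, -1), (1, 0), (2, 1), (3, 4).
a = -7/5, b = 8/5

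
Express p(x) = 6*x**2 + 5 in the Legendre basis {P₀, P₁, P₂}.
(7)P₀ + (4)P₂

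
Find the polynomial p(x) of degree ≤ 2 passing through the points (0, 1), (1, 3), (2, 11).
3*x**2 - x + 1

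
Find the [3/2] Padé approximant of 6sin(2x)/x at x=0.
(12 - 28*x**2/5)/(x**2/5 + 1)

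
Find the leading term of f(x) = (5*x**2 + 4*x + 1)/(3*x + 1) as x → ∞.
5*x/3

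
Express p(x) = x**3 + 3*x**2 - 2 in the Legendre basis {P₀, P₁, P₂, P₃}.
-P₀ + (3/5)P₁ + (2)P₂ + (2/5)P₃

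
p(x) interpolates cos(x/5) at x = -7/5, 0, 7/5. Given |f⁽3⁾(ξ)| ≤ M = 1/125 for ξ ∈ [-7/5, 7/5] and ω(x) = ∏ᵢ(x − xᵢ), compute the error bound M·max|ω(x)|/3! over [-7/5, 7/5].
343*sqrt(3)/421875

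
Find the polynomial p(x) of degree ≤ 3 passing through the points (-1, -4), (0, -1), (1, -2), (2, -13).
-x**3 - 2*x**2 + 2*x - 1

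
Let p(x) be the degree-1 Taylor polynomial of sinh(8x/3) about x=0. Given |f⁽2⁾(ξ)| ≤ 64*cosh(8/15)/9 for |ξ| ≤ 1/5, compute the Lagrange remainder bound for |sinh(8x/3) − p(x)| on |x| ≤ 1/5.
32*cosh(8/15)/225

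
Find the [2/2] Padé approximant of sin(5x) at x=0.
5*x/(25*x**2/6 + 1)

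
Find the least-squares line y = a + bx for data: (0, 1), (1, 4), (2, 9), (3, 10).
a = 6/5, b = 16/5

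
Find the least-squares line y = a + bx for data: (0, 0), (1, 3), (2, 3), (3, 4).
a = 7/10, b = 6/5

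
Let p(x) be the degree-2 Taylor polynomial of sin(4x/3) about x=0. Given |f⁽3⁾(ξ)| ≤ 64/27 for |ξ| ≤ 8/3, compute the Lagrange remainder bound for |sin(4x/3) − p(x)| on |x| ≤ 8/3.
16384/2187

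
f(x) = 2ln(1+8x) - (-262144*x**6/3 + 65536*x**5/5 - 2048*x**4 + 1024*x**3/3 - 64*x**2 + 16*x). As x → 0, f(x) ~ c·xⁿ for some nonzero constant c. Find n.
7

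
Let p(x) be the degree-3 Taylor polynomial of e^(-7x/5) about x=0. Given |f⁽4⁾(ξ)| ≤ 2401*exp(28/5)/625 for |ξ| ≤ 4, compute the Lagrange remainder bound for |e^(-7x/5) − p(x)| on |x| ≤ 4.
76832*exp(28/5)/1875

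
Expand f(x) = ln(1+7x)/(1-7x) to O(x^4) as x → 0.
7*x + 49*x**2/2 + 1715*x**3/6 + O(x**4)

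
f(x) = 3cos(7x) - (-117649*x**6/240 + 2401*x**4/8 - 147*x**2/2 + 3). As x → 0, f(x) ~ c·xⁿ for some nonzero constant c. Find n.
8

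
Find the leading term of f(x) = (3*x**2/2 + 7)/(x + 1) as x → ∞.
3*x/2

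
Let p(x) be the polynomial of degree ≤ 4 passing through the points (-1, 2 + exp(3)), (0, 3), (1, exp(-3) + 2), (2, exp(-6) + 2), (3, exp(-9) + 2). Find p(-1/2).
(-70*exp(6) - 5 + 28*exp(3) + (396 + 35*exp(3))*exp(9))*exp(-9)/128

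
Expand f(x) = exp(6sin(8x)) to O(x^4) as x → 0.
1 + 48*x + 1152*x**2 + 17920*x**3 + O(x**4)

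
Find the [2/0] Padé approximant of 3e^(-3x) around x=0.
27*x**2/2 - 9*x + 3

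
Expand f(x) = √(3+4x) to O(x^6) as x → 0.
sqrt(3) + 2*sqrt(3)*x/3 - 2*sqrt(3)*x**2/9 + 4*sqrt(3)*x**3/27 - 10*sqrt(3)*x**4/81 + 28*sqrt(3)*x**5/243 + O(x**6)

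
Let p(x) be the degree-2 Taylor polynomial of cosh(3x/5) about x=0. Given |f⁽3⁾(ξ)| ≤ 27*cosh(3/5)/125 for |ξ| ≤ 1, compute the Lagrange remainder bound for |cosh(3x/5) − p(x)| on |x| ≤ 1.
9*cosh(3/5)/250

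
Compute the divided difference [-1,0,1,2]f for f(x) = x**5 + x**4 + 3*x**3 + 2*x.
10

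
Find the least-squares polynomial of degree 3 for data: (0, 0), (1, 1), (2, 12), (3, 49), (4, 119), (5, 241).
-1/42 + (-47/252)x + (-43/42)x² + (77/36)x³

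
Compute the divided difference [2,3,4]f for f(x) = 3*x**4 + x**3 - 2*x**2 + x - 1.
172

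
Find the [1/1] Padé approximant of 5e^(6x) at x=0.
(15*x + 5)/(1 - 3*x)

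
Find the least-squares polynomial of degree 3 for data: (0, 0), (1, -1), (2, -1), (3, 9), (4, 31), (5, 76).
-1/126 + (157/756)x + (-599/252)x² + (29/27)x³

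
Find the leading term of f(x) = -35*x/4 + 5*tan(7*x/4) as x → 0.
1715*x**3/192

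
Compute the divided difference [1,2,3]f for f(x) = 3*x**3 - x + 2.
18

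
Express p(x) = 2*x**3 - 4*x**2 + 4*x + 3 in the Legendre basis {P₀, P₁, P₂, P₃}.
(5/3)P₀ + (26/5)P₁ + (-8/3)P₂ + (4/5)P₃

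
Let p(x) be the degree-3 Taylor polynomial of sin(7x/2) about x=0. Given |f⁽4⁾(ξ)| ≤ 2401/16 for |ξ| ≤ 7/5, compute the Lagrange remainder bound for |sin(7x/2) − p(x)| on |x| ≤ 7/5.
5764801/240000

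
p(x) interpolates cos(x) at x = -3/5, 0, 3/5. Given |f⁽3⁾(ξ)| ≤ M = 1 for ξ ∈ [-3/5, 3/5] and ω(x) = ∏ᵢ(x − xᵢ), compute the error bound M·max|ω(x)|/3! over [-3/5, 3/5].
sqrt(3)/125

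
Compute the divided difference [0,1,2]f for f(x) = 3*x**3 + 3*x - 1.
9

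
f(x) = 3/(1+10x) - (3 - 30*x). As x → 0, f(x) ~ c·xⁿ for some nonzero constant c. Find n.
2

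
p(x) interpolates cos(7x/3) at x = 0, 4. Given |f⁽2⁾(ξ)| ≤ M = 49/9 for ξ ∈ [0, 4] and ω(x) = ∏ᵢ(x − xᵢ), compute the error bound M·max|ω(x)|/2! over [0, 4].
98/9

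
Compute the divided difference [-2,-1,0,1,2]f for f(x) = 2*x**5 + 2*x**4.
2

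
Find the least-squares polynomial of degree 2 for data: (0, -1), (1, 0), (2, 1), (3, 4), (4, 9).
-27/35 + (-16/35)x + (5/7)x²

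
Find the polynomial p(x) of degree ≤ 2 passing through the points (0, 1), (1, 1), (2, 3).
x**2 - x + 1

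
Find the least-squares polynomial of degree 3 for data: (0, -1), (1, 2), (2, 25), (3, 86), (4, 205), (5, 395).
-6/7 + (-44/21)x + (47/28)x² + (35/12)x³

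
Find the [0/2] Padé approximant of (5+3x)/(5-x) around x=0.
1/(12*x**2/25 - 4*x/5 + 1)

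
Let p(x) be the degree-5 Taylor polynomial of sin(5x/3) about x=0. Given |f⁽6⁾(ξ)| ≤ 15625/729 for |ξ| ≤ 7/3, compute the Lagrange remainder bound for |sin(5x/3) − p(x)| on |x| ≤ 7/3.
367653125/76527504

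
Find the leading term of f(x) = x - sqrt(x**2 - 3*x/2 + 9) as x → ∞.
3/4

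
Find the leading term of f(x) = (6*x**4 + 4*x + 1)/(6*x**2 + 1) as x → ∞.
x**2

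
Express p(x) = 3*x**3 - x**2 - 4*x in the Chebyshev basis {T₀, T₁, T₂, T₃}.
(-1/2)T₀ + (-7/4)T₁ + (-1/2)T₂ + (3/4)T₃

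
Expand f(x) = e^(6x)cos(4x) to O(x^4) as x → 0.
1 + 6*x + 10*x**2 - 12*x**3 + O(x**4)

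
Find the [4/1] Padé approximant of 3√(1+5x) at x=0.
(1125*x**4/128 - 75*x**3/8 + 135*x**2/8 + 18*x + 3)/(7*x/2 + 1)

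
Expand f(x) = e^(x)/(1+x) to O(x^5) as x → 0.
1 + x**2/2 - x**3/3 + 3*x**4/8 + O(x**5)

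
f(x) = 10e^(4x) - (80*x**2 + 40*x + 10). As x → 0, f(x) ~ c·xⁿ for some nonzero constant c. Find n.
3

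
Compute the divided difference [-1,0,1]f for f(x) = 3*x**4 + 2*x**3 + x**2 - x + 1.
4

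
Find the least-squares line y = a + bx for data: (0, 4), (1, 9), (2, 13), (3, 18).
a = 41/10, b = 23/5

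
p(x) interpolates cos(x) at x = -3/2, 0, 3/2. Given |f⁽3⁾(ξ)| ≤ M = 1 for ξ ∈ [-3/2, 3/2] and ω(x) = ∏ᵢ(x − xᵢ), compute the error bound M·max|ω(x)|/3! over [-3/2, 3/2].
sqrt(3)/8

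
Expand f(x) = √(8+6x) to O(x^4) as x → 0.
2*sqrt(2) + 3*sqrt(2)*x/4 - 9*sqrt(2)*x**2/64 + 27*sqrt(2)*x**3/512 + O(x**4)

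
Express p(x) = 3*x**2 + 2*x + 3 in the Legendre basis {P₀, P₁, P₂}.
(4)P₀ + (2)P₁ + (2)P₂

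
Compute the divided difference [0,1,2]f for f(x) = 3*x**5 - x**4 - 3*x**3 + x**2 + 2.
30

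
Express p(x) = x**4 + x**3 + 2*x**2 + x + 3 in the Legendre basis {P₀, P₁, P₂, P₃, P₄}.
(58/15)P₀ + (8/5)P₁ + (40/21)P₂ + (2/5)P₃ + (8/35)P₄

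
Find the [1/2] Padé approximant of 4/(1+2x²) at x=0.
4/(2*x**2 + 1)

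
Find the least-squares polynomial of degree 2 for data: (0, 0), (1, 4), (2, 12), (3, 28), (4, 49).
1/5 + (1/5)x + (3)x²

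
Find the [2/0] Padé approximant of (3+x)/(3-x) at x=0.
2*x**2/9 + 2*x/3 + 1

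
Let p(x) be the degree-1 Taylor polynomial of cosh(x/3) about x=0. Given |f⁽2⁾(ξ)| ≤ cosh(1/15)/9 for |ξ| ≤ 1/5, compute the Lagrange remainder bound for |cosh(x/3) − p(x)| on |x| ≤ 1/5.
cosh(1/15)/450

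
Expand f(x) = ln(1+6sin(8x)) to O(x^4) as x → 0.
48*x - 1152*x**2 + 36352*x**3 + O(x**4)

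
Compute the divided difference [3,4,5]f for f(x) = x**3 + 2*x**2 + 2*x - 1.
14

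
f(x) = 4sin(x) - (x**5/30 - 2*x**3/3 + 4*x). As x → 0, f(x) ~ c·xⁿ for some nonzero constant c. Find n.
7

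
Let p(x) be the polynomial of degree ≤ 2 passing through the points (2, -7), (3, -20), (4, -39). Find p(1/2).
5/4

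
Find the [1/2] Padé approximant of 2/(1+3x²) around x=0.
2/(3*x**2 + 1)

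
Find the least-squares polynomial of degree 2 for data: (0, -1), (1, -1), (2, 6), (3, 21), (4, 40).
-43/35 + (-96/35)x + (23/7)x²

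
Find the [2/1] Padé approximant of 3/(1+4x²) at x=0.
3 - 12*x**2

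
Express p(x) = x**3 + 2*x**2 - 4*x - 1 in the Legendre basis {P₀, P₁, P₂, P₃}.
(-1/3)P₀ + (-17/5)P₁ + (4/3)P₂ + (2/5)P₃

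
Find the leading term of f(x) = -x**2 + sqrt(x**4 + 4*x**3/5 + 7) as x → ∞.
2*x/5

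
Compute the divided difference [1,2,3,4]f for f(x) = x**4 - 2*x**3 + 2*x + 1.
8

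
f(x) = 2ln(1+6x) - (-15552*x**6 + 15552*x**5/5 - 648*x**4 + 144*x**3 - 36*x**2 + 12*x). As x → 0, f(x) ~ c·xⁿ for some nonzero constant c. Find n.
7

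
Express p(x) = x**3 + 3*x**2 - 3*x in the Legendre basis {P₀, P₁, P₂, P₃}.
P₀ + (-12/5)P₁ + (2)P₂ + (2/5)P₃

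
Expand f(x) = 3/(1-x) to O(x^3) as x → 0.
3 + 3*x + 3*x**2 + O(x**3)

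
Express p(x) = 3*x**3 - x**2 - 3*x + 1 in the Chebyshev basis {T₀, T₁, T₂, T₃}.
(1/2)T₀ + (-3/4)T₁ + (-1/2)T₂ + (3/4)T₃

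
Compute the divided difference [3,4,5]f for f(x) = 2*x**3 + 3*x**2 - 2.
27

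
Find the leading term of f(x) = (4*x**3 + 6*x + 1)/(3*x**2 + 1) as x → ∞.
4*x/3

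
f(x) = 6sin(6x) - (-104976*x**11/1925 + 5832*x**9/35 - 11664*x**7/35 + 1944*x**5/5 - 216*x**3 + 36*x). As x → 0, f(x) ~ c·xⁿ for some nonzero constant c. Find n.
13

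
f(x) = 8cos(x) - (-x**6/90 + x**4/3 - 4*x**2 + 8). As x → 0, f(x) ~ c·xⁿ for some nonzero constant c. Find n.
8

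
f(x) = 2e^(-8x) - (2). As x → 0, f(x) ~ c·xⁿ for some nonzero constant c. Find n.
1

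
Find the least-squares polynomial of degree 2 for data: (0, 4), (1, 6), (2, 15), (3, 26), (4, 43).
132/35 + (23/35)x + (16/7)x²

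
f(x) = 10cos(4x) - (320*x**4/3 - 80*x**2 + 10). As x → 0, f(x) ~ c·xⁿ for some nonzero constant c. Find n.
6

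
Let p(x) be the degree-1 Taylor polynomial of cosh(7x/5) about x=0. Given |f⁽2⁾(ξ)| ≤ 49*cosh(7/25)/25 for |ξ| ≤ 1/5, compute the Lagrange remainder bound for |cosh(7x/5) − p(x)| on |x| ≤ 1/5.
49*cosh(7/25)/1250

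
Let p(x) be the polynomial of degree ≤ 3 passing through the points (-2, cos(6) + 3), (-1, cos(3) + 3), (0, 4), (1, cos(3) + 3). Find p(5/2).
15*cos(3) - 141/16 - 35*cos(6)/16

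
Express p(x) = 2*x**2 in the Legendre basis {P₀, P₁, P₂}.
(2/3)P₀ + (4/3)P₂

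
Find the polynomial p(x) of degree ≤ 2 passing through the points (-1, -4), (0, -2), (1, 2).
x**2 + 3*x - 2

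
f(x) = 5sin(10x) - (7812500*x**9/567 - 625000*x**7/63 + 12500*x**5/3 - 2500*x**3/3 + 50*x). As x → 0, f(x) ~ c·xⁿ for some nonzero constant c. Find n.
11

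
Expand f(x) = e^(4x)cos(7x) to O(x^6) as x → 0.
1 + 4*x - 33*x**2/2 - 262*x**3/3 - 2047*x**4/24 + 4421*x**5/30 + O(x**6)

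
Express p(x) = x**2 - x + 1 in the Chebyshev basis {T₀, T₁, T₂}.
(3/2)T₀ - T₁ + (1/2)T₂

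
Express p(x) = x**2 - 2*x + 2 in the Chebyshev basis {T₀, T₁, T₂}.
(5/2)T₀ + (-2)T₁ + (1/2)T₂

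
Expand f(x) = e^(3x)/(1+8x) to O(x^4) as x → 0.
1 - 5*x + 89*x**2/2 - 703*x**3/2 + O(x**4)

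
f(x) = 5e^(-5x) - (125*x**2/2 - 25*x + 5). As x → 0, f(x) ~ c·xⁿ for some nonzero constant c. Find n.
3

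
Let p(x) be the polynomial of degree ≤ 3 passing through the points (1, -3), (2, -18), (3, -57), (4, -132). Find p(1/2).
-3/4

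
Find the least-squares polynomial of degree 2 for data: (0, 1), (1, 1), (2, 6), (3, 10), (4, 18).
26/35 + (1/70)x + (15/14)x²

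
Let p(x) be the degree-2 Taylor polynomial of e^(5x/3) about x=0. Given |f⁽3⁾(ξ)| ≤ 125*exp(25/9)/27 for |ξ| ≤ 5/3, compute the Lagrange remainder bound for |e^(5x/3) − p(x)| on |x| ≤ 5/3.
15625*exp(25/9)/4374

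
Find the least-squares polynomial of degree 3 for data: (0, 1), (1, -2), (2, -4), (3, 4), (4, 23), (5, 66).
59/63 + (-533/378)x + (-163/63)x² + (59/54)x³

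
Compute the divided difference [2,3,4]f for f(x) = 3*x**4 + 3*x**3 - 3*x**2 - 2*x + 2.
189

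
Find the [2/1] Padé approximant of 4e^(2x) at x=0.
(8*x**2/3 + 16*x/3 + 4)/(1 - 2*x/3)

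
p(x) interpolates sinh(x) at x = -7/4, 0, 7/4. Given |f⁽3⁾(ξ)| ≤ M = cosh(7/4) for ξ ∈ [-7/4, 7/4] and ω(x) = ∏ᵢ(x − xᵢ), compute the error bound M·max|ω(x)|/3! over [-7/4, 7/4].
343*sqrt(3)*cosh(7/4)/1728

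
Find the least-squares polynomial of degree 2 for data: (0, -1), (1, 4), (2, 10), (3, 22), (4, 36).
-27/35 + (82/35)x + (12/7)x²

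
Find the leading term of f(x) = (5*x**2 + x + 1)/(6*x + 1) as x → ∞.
5*x/6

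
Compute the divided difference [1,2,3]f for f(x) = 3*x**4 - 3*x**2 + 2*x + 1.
72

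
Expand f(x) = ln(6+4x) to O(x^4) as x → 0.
log(6) + 2*x/3 - 2*x**2/9 + 8*x**3/81 + O(x**4)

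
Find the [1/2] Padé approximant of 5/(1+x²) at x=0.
5/(x**2 + 1)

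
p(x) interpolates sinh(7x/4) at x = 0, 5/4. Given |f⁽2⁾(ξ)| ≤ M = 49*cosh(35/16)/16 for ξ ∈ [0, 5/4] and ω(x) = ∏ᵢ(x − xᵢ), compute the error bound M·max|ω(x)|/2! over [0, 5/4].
1225*cosh(35/16)/2048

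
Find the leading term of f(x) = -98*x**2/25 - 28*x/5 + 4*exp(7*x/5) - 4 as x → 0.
686*x**3/375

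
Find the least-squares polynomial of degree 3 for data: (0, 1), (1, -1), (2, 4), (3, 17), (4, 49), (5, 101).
58/63 + (-449/189)x + (-1/18)x² + (49/54)x³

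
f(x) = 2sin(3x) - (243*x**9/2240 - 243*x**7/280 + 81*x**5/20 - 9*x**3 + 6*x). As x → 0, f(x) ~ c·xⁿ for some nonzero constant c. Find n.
11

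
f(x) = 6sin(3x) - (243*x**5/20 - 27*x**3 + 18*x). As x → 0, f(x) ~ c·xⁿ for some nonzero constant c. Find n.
7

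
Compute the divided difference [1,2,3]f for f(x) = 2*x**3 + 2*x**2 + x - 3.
14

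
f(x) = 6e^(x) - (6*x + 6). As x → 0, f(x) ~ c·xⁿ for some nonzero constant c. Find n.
2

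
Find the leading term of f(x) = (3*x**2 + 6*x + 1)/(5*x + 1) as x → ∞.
3*x/5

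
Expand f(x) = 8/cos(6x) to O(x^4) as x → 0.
8 + 144*x**2 + O(x**4)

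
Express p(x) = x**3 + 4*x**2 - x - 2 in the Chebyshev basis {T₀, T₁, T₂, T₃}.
(-1/4)T₁ + (2)T₂ + (1/4)T₃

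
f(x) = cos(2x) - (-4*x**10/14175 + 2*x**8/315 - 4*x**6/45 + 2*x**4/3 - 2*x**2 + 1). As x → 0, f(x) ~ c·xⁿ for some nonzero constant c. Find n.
12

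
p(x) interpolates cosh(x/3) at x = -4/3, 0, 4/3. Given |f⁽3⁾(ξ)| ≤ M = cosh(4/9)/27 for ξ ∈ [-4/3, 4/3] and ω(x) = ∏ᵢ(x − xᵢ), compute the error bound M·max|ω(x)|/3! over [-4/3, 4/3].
64*sqrt(3)*cosh(4/9)/19683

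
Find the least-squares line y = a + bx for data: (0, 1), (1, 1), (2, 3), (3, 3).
a = 4/5, b = 4/5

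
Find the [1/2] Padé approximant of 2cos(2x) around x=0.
2/(2*x**2 + 1)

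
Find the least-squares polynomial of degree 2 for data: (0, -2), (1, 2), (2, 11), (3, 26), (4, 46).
-69/35 + (8/7)x + (19/7)x²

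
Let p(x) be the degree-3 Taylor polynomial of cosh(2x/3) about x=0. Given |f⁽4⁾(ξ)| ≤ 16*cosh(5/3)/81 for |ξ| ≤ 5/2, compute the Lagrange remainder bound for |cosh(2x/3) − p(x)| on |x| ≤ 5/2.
625*cosh(5/3)/1944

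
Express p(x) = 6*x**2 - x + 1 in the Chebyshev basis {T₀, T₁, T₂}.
(4)T₀ - T₁ + (3)T₂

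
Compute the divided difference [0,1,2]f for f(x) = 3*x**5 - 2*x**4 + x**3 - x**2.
33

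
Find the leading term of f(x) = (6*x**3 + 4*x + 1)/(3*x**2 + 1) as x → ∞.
2*x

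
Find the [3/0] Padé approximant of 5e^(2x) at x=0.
20*x**3/3 + 10*x**2 + 10*x + 5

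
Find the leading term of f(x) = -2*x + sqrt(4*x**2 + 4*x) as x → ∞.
1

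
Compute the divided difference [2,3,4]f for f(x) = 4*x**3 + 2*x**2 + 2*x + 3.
38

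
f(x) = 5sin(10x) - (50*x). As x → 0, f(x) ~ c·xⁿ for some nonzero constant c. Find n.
3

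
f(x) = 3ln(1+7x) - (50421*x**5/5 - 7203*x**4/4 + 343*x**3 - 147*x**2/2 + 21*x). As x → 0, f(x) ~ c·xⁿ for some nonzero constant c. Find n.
6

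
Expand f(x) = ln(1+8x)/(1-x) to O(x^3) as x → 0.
8*x - 24*x**2 + O(x**3)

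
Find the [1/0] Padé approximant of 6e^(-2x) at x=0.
6 - 12*x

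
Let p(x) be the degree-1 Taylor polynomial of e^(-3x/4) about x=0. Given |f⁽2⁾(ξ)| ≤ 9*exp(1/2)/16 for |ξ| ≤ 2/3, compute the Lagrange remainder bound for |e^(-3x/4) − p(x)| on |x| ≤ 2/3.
exp(1/2)/8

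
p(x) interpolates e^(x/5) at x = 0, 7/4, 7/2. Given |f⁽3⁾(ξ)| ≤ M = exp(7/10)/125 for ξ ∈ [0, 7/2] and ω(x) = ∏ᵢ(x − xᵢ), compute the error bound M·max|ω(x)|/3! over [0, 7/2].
343*sqrt(3)*exp(7/10)/216000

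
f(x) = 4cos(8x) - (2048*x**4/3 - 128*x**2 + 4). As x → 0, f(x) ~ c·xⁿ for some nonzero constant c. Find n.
6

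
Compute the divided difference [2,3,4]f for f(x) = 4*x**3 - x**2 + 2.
35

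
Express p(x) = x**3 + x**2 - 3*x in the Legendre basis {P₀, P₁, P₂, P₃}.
(1/3)P₀ + (-12/5)P₁ + (2/3)P₂ + (2/5)P₃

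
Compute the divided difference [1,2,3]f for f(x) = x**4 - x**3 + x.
19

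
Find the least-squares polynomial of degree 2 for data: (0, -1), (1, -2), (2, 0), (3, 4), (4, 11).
-36/35 + (-15/7)x + (9/7)x²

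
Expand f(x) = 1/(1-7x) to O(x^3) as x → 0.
1 + 7*x + 49*x**2 + O(x**3)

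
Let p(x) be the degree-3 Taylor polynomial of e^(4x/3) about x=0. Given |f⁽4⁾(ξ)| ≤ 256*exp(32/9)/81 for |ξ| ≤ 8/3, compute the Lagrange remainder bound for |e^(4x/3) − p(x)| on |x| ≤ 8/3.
131072*exp(32/9)/19683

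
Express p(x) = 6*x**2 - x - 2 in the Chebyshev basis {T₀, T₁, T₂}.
T₀ - T₁ + (3)T₂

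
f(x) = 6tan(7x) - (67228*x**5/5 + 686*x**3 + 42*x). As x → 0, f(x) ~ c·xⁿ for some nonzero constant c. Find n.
7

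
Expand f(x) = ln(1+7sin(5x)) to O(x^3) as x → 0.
35*x - 1225*x**2/2 + O(x**3)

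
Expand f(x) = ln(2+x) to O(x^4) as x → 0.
log(2) + x/2 - x**2/8 + x**3/24 + O(x**4)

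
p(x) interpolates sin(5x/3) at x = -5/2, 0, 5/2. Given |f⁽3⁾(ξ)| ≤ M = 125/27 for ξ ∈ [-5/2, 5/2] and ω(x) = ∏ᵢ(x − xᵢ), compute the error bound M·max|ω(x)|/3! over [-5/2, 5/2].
15625*sqrt(3)/5832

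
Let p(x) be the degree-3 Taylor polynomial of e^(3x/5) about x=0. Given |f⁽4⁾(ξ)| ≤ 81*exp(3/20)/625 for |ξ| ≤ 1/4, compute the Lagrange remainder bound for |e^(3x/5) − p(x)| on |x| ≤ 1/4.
27*exp(3/20)/1280000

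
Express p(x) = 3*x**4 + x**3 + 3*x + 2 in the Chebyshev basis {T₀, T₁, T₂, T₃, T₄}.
(25/8)T₀ + (15/4)T₁ + (3/2)T₂ + (1/4)T₃ + (3/8)T₄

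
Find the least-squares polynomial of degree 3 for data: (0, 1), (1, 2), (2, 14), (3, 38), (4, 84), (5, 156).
5/6 + (-167/252)x + (31/21)x² + (35/36)x³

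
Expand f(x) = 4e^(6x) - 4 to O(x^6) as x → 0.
24*x + 72*x**2 + 144*x**3 + 216*x**4 + 1296*x**5/5 + O(x**6)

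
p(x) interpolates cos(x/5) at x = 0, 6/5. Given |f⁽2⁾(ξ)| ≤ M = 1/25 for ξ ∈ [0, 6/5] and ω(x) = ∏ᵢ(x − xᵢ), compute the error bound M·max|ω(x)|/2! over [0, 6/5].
9/1250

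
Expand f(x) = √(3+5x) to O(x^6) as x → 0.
sqrt(3) + 5*sqrt(3)*x/6 - 25*sqrt(3)*x**2/72 + 125*sqrt(3)*x**3/432 - 3125*sqrt(3)*x**4/10368 + 21875*sqrt(3)*x**5/62208 + O(x**6)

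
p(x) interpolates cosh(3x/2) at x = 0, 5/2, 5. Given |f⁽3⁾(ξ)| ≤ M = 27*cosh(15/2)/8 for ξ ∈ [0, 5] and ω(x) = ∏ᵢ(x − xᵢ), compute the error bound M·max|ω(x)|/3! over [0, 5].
125*sqrt(3)*cosh(15/2)/64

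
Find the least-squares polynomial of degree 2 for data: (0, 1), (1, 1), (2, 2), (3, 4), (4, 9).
41/35 + (-87/70)x + (11/14)x²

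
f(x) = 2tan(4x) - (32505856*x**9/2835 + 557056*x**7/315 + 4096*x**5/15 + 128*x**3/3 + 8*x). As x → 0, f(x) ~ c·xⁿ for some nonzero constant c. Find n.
11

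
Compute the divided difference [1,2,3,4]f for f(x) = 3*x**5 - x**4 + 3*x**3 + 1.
188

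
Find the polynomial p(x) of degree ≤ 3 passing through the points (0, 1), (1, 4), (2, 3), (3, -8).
-x**3 + x**2 + 3*x + 1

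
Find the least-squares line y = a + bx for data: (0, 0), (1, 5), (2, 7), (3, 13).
a = 1/10, b = 41/10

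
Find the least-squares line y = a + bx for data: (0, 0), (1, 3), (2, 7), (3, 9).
a = 1/10, b = 31/10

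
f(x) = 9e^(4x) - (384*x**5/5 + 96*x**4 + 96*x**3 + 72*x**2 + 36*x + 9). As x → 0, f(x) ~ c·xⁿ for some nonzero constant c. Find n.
6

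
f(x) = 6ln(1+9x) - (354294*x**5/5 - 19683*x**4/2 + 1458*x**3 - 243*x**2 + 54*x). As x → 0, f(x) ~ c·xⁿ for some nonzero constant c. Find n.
6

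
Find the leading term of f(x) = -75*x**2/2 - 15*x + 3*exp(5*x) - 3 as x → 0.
125*x**3/2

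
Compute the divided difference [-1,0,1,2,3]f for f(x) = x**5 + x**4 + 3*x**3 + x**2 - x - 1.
6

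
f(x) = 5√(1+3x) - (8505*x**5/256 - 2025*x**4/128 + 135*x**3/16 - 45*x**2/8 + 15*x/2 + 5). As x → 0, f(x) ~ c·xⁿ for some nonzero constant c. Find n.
6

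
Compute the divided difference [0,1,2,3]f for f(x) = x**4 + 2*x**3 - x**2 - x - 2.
8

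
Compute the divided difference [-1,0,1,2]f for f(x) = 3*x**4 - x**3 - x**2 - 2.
5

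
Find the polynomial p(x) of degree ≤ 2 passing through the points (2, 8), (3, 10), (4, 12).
2*x + 4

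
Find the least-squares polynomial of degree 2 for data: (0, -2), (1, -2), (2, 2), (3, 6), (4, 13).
-11/5 + (-1/5)x + x²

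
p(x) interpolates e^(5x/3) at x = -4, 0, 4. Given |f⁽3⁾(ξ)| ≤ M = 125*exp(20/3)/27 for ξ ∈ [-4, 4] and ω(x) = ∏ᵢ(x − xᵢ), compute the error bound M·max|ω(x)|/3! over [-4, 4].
8000*sqrt(3)*exp(20/3)/729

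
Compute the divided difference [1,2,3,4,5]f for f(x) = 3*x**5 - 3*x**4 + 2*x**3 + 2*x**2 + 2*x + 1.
42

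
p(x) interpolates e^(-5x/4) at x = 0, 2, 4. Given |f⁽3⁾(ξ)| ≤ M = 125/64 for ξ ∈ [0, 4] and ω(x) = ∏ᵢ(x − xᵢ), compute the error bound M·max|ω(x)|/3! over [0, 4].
125*sqrt(3)/216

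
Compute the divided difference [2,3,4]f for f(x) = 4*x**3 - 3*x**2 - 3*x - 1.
33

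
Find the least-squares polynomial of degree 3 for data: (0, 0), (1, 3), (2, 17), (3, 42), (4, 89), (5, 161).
-23/126 + (1181/756)x + (86/63)x² + (103/108)x³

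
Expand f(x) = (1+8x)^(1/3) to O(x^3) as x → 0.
1 + 8*x/3 - 64*x**2/9 + O(x**3)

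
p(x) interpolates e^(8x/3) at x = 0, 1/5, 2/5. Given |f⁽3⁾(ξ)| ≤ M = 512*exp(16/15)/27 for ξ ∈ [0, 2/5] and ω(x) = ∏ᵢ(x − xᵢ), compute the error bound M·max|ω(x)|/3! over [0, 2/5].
512*sqrt(3)*exp(16/15)/91125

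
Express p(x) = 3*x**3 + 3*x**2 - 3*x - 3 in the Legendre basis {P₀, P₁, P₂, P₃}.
(-2)P₀ + (-6/5)P₁ + (2)P₂ + (6/5)P₃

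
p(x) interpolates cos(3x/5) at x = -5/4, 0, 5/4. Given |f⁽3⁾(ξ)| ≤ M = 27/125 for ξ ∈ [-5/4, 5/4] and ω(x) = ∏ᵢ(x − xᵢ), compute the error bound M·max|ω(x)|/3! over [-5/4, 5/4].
sqrt(3)/64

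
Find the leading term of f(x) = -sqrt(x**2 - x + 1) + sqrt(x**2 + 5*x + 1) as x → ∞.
3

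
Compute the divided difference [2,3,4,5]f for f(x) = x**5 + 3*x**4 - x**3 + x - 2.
166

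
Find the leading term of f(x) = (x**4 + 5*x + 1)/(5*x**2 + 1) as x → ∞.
x**2/5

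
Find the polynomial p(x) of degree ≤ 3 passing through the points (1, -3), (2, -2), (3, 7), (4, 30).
x**3 - 2*x**2 - 2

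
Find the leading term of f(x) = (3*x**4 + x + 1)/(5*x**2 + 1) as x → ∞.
3*x**2/5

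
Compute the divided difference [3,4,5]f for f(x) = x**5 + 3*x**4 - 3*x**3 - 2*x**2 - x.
913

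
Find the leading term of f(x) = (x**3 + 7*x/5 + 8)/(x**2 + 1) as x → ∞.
x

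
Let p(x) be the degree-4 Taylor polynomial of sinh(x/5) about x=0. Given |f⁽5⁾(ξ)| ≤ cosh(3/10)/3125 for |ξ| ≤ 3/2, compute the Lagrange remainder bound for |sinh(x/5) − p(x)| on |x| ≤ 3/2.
81*cosh(3/10)/4000000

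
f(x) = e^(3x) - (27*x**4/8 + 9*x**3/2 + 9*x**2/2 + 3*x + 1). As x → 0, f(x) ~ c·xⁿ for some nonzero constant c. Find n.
5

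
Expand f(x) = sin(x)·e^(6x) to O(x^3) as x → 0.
x + 6*x**2 + O(x**3)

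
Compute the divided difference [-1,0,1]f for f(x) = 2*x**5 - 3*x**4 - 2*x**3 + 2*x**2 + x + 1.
-1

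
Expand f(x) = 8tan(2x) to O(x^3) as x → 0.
16*x + O(x**3)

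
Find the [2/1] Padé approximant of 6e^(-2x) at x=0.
(4*x**2 - 8*x + 6)/(2*x/3 + 1)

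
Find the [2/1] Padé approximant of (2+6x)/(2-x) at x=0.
(3*x + 1)/(1 - x/2)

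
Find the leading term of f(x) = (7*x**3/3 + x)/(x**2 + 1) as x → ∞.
7*x/3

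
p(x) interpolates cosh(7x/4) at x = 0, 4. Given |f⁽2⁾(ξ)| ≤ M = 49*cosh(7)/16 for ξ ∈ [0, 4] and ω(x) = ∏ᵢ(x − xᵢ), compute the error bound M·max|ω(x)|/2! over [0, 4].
49*cosh(7)/8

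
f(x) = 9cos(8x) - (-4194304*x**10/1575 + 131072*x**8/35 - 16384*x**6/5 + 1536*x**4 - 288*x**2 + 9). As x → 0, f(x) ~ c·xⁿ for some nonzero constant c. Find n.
12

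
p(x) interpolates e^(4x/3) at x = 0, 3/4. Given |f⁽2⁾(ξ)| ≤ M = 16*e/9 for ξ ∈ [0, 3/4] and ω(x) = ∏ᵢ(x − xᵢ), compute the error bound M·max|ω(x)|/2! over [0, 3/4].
e/8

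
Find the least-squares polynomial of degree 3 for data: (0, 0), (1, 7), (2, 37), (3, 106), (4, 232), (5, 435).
-1/7 + (19/7)x + (13/7)x² + (3)x³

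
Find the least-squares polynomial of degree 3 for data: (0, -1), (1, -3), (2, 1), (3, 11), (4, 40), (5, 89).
-143/126 + (-787/756)x + (-155/126)x² + (109/108)x³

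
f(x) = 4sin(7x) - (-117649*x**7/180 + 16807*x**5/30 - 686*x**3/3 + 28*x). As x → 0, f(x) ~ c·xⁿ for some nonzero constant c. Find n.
9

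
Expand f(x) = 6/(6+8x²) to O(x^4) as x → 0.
1 - 4*x**2/3 + O(x**4)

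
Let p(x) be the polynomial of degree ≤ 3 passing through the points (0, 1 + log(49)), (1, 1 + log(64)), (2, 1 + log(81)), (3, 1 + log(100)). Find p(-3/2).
1 + log(538611877086141384090327861*5**(5/8)*6**(3/4)*7**(1/8)/236118324143482260684800000)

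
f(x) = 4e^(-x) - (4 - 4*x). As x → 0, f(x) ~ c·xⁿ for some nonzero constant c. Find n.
2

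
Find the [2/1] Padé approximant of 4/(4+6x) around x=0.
1/(3*x/2 + 1)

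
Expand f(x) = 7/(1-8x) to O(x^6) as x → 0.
7 + 56*x + 448*x**2 + 3584*x**3 + 28672*x**4 + 229376*x**5 + O(x**6)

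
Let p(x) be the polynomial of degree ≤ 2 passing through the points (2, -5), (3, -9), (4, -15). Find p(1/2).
-11/4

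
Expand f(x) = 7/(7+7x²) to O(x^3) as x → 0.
1 - x**2 + O(x**3)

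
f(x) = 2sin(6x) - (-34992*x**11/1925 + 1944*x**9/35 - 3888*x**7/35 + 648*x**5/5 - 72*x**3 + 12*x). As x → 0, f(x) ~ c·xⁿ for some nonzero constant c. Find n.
13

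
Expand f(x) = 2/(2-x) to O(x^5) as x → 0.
1 + x/2 + x**2/4 + x**3/8 + x**4/16 + O(x**5)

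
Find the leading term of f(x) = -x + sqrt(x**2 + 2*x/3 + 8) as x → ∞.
1/3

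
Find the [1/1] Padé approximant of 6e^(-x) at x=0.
(6 - 3*x)/(x/2 + 1)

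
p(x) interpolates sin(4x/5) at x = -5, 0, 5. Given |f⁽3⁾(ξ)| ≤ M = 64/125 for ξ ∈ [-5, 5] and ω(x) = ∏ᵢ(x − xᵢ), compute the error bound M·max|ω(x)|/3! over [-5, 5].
64*sqrt(3)/27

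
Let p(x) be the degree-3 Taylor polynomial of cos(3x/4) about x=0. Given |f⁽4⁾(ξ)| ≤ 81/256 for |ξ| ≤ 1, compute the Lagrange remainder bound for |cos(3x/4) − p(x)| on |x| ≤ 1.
27/2048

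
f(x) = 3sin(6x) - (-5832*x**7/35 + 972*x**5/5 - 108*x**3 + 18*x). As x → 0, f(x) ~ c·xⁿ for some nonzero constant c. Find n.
9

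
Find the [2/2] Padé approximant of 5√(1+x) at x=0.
(25*x**2/16 + 25*x/4 + 5)/(x**2/16 + 3*x/4 + 1)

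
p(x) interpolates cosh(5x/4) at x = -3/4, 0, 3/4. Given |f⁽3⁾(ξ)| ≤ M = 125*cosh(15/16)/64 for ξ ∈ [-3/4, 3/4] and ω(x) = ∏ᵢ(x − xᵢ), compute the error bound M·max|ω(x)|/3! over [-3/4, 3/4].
125*sqrt(3)*cosh(15/16)/4096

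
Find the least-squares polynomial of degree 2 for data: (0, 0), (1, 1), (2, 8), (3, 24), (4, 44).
-3/35 + (-163/70)x + (47/14)x²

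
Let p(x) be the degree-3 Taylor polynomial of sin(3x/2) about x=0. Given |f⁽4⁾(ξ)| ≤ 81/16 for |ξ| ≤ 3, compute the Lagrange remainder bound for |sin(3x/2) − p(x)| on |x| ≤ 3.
2187/128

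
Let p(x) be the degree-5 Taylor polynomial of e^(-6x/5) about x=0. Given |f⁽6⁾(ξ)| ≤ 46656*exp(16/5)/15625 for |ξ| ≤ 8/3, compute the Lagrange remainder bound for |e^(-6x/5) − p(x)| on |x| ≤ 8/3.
1048576*exp(16/5)/703125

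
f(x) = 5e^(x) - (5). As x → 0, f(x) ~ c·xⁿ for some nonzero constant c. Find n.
1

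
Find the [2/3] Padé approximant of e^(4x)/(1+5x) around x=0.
(356*x**2/245 + 502*x/245 + 1)/(4556*x**3/735 - 2082*x**2/245 + 747*x/245 + 1)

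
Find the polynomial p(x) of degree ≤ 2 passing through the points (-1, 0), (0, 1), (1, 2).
x + 1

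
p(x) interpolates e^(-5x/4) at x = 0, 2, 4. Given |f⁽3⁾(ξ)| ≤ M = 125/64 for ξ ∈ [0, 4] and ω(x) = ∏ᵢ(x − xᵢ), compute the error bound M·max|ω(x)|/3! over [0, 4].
125*sqrt(3)/216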